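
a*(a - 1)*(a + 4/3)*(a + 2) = a^4 + 7*a^3/3 - 2*a^2/3 - 8*a/3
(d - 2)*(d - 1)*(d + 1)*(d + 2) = d^4 - 5*d^2 + 4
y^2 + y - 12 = (y - 3)*(y + 4)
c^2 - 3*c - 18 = (c - 6)*(c + 3)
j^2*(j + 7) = j^3 + 7*j^2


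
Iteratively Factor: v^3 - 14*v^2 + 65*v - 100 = (v - 4)*(v^2 - 10*v + 25) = (v - 5)*(v - 4)*(v - 5)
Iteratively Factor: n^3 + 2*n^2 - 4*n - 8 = (n + 2)*(n^2 - 4) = (n + 2)^2*(n - 2)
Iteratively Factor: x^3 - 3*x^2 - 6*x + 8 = (x - 4)*(x^2 + x - 2) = (x - 4)*(x + 2)*(x - 1)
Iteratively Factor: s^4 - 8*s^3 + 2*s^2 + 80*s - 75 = (s - 5)*(s^3 - 3*s^2 - 13*s + 15) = (s - 5)^2*(s^2 + 2*s - 3) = (s - 5)^2*(s - 1)*(s + 3)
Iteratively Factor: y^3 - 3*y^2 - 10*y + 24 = (y + 3)*(y^2 - 6*y + 8) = (y - 4)*(y + 3)*(y - 2)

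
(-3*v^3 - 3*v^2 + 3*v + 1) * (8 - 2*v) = 6*v^4 - 18*v^3 - 30*v^2 + 22*v + 8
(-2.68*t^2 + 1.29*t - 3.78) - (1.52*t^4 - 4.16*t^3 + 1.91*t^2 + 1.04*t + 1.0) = -1.52*t^4 + 4.16*t^3 - 4.59*t^2 + 0.25*t - 4.78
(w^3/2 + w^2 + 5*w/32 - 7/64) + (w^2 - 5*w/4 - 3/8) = w^3/2 + 2*w^2 - 35*w/32 - 31/64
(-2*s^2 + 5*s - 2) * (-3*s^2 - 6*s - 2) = 6*s^4 - 3*s^3 - 20*s^2 + 2*s + 4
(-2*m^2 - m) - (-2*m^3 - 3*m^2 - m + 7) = 2*m^3 + m^2 - 7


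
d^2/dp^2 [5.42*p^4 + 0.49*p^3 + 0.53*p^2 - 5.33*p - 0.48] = 65.04*p^2 + 2.94*p + 1.06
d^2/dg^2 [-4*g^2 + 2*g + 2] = -8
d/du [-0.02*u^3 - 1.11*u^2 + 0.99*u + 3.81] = -0.06*u^2 - 2.22*u + 0.99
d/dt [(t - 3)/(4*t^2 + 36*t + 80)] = (t^2 + 9*t - (t - 3)*(2*t + 9) + 20)/(4*(t^2 + 9*t + 20)^2)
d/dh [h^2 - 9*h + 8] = 2*h - 9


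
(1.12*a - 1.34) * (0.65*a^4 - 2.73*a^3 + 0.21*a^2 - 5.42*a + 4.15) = 0.728*a^5 - 3.9286*a^4 + 3.8934*a^3 - 6.3518*a^2 + 11.9108*a - 5.561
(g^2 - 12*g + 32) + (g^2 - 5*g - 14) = 2*g^2 - 17*g + 18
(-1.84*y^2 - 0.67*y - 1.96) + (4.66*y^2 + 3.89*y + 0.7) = 2.82*y^2 + 3.22*y - 1.26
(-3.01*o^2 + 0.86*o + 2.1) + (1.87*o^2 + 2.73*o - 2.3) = -1.14*o^2 + 3.59*o - 0.2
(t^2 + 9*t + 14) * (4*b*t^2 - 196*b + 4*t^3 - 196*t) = 4*b*t^4 + 36*b*t^3 - 140*b*t^2 - 1764*b*t - 2744*b + 4*t^5 + 36*t^4 - 140*t^3 - 1764*t^2 - 2744*t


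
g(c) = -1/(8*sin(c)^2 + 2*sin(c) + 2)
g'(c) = -(-16*sin(c)*cos(c) - 2*cos(c))/(8*sin(c)^2 + 2*sin(c) + 2)^2 = (8*sin(c) + 1)*cos(c)/(2*(4*sin(c)^2 + sin(c) + 1)^2)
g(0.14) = -0.41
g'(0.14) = 0.71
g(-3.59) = -0.23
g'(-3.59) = -0.42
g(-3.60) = -0.22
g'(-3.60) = -0.41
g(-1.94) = -0.14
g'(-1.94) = 0.09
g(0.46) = -0.22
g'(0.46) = 0.41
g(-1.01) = -0.17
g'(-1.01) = -0.17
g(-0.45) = -0.38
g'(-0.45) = -0.64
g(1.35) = -0.09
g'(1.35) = 0.03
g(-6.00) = -0.31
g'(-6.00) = 0.61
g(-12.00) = -0.19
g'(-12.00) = 0.31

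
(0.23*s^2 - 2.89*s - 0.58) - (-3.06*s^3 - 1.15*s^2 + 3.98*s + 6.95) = 3.06*s^3 + 1.38*s^2 - 6.87*s - 7.53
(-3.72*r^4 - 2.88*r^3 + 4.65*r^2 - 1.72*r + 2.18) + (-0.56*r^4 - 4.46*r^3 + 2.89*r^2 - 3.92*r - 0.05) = -4.28*r^4 - 7.34*r^3 + 7.54*r^2 - 5.64*r + 2.13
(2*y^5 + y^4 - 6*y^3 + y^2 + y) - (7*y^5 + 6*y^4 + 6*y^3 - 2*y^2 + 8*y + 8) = -5*y^5 - 5*y^4 - 12*y^3 + 3*y^2 - 7*y - 8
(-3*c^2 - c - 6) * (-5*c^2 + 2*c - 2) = 15*c^4 - c^3 + 34*c^2 - 10*c + 12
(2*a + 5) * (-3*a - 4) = -6*a^2 - 23*a - 20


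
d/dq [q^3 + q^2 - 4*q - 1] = 3*q^2 + 2*q - 4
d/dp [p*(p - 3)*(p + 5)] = 3*p^2 + 4*p - 15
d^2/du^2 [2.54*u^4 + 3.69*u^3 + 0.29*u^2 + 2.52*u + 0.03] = 30.48*u^2 + 22.14*u + 0.58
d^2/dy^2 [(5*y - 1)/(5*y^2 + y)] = 2*(-75*y^2*(5*y + 1) + (5*y - 1)*(10*y + 1)^2)/(y^3*(5*y + 1)^3)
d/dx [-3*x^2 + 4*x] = 4 - 6*x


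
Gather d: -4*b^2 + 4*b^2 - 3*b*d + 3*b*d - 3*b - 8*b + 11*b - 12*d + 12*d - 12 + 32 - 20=0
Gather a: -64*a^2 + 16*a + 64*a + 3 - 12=-64*a^2 + 80*a - 9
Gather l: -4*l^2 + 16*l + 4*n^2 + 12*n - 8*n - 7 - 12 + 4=-4*l^2 + 16*l + 4*n^2 + 4*n - 15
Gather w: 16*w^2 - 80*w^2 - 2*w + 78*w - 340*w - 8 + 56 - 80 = -64*w^2 - 264*w - 32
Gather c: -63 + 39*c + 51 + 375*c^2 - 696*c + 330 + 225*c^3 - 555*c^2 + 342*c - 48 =225*c^3 - 180*c^2 - 315*c + 270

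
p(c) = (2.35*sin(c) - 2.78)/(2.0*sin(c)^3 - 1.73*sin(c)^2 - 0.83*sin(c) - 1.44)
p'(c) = (2.35*sin(c) - 2.78)*(-6.0*sin(c)^2*cos(c) + 3.46*sin(c)*cos(c) + 0.83*cos(c))/(2.0*sin(c)^3 - 1.73*sin(c)^2 - 0.83*sin(c) - 1.44)^2 + 2.35*cos(c)/(2.0*sin(c)^3 - 1.73*sin(c)^2 - 0.83*sin(c) - 1.44) = (-9.4*sin(c)^3 + 20.7455*sin(c)^2 - 9.6188*sin(c) - 5.6914)*cos(c)/(4.0*sin(c)^6 - 6.92*sin(c)^5 - 0.3271*sin(c)^4 - 2.8882*sin(c)^3 + 5.6713*sin(c)^2 + 2.3904*sin(c) + 2.0736)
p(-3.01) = 2.26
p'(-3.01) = 2.15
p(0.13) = 1.57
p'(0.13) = -2.65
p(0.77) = 0.52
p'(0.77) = -0.83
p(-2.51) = 2.12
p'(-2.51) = -1.91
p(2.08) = 0.34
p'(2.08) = 0.48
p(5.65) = 2.12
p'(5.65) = 1.92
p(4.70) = 1.18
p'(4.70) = -0.02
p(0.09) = 1.68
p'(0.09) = -2.73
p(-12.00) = 0.73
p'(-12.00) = -1.24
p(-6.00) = 1.20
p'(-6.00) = -2.15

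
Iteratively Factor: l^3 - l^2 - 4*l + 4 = (l + 2)*(l^2 - 3*l + 2) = (l - 2)*(l + 2)*(l - 1)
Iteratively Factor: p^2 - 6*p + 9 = (p - 3)*(p - 3)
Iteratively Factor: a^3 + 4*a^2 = (a)*(a^2 + 4*a) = a^2*(a + 4)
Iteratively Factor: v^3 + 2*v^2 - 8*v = (v + 4)*(v^2 - 2*v) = (v - 2)*(v + 4)*(v)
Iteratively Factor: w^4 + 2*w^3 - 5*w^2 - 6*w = (w + 1)*(w^3 + w^2 - 6*w) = (w - 2)*(w + 1)*(w^2 + 3*w) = (w - 2)*(w + 1)*(w + 3)*(w)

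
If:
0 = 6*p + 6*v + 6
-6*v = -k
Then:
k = 6*v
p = -v - 1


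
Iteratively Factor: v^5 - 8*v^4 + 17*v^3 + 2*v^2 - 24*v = (v - 3)*(v^4 - 5*v^3 + 2*v^2 + 8*v) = (v - 3)*(v + 1)*(v^3 - 6*v^2 + 8*v) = (v - 4)*(v - 3)*(v + 1)*(v^2 - 2*v) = v*(v - 4)*(v - 3)*(v + 1)*(v - 2)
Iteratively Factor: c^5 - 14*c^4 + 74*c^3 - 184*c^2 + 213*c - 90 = (c - 1)*(c^4 - 13*c^3 + 61*c^2 - 123*c + 90) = (c - 2)*(c - 1)*(c^3 - 11*c^2 + 39*c - 45) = (c - 5)*(c - 2)*(c - 1)*(c^2 - 6*c + 9) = (c - 5)*(c - 3)*(c - 2)*(c - 1)*(c - 3)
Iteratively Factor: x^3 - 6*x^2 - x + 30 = (x + 2)*(x^2 - 8*x + 15) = (x - 5)*(x + 2)*(x - 3)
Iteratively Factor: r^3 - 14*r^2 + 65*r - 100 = (r - 5)*(r^2 - 9*r + 20) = (r - 5)^2*(r - 4)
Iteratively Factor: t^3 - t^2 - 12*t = (t + 3)*(t^2 - 4*t) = t*(t + 3)*(t - 4)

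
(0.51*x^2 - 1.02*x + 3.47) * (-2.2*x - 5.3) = -1.122*x^3 - 0.459*x^2 - 2.228*x - 18.391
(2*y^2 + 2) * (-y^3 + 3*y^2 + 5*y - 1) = -2*y^5 + 6*y^4 + 8*y^3 + 4*y^2 + 10*y - 2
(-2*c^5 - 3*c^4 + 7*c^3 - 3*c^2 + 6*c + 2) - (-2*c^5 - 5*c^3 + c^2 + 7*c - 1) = -3*c^4 + 12*c^3 - 4*c^2 - c + 3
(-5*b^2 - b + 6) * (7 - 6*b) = 30*b^3 - 29*b^2 - 43*b + 42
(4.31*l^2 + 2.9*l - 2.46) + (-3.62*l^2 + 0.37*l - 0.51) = 0.69*l^2 + 3.27*l - 2.97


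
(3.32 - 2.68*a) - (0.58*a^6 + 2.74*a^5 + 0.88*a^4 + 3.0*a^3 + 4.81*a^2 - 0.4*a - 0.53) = -0.58*a^6 - 2.74*a^5 - 0.88*a^4 - 3.0*a^3 - 4.81*a^2 - 2.28*a + 3.85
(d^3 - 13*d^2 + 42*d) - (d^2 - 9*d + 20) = d^3 - 14*d^2 + 51*d - 20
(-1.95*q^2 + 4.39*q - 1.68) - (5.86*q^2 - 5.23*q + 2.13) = -7.81*q^2 + 9.62*q - 3.81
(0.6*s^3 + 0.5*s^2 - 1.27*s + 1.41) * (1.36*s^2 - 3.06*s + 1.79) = 0.816*s^5 - 1.156*s^4 - 2.1832*s^3 + 6.6988*s^2 - 6.5879*s + 2.5239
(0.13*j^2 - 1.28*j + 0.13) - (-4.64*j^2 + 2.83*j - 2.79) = 4.77*j^2 - 4.11*j + 2.92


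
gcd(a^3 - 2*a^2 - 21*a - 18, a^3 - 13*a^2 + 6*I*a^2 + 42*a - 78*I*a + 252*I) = a - 6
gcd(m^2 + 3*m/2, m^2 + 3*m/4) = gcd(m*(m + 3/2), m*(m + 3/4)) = m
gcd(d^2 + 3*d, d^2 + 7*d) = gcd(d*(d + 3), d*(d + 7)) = d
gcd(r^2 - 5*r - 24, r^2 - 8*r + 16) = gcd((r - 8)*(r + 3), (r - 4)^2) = 1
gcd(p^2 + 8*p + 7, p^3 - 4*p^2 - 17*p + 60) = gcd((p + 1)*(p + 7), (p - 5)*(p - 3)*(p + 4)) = 1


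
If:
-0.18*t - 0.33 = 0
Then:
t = -1.83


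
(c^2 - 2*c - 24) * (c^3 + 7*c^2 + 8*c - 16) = c^5 + 5*c^4 - 30*c^3 - 200*c^2 - 160*c + 384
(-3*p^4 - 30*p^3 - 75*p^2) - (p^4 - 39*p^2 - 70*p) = -4*p^4 - 30*p^3 - 36*p^2 + 70*p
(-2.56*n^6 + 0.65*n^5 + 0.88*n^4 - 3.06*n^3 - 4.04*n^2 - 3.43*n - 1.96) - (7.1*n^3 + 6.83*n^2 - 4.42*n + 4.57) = -2.56*n^6 + 0.65*n^5 + 0.88*n^4 - 10.16*n^3 - 10.87*n^2 + 0.99*n - 6.53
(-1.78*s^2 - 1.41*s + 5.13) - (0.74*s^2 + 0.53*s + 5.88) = -2.52*s^2 - 1.94*s - 0.75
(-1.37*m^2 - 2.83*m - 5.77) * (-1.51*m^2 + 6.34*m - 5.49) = 2.0687*m^4 - 4.4125*m^3 - 1.7082*m^2 - 21.0451*m + 31.6773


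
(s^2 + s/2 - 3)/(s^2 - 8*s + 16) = (s^2 + s/2 - 3)/(s^2 - 8*s + 16)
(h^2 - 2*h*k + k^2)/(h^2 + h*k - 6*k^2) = (h^2 - 2*h*k + k^2)/(h^2 + h*k - 6*k^2)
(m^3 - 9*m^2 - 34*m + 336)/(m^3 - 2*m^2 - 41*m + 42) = (m - 8)/(m - 1)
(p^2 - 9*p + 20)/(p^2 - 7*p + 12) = (p - 5)/(p - 3)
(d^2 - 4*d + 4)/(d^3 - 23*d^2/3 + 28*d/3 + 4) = 3*(d - 2)/(3*d^2 - 17*d - 6)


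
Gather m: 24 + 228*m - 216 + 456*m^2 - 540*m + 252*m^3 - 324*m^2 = 252*m^3 + 132*m^2 - 312*m - 192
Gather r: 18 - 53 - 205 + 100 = -140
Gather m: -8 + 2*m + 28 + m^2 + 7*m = m^2 + 9*m + 20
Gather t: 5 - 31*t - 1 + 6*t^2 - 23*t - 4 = 6*t^2 - 54*t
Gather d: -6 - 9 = -15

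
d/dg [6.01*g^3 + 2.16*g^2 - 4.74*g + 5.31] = 18.03*g^2 + 4.32*g - 4.74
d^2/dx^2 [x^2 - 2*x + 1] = 2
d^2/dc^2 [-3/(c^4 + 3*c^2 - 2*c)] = 6*(3*c*(2*c^2 + 1)*(c^3 + 3*c - 2) - 4*(2*c^3 + 3*c - 1)^2)/(c^3*(c^3 + 3*c - 2)^3)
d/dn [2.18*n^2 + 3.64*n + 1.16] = 4.36*n + 3.64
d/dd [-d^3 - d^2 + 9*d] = -3*d^2 - 2*d + 9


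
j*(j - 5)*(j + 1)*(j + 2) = j^4 - 2*j^3 - 13*j^2 - 10*j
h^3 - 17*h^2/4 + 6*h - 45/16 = (h - 3/2)^2*(h - 5/4)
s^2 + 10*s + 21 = (s + 3)*(s + 7)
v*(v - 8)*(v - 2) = v^3 - 10*v^2 + 16*v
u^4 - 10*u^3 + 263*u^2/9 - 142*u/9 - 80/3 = (u - 5)*(u - 3)*(u - 8/3)*(u + 2/3)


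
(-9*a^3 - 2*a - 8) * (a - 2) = -9*a^4 + 18*a^3 - 2*a^2 - 4*a + 16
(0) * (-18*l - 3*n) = 0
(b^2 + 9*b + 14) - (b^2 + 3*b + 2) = 6*b + 12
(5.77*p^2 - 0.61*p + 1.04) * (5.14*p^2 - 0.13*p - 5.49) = 29.6578*p^4 - 3.8855*p^3 - 26.2524*p^2 + 3.2137*p - 5.7096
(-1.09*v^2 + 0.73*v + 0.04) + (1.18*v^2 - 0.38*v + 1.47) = 0.0899999999999999*v^2 + 0.35*v + 1.51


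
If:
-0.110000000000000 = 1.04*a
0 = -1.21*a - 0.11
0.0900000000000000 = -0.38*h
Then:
No Solution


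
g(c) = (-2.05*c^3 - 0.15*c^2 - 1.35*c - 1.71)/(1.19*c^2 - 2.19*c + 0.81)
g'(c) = (2.19 - 2.38*c)*(-2.05*c^3 - 0.15*c^2 - 1.35*c - 1.71)/(1.19*c^2 - 2.19*c + 0.81)^2 + (-6.15*c^2 - 0.3*c - 1.35)/(1.19*c^2 - 2.19*c + 0.81) = (-2.4395*c^4 + 8.979*c^3 - 3.0465*c^2 + 3.8268*c - 4.8384)/(1.4161*c^4 - 5.2122*c^3 + 6.7239*c^2 - 3.5478*c + 0.6561)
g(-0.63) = -0.15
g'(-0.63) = -1.56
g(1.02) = 29.18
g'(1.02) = 80.69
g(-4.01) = 4.65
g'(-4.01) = -1.55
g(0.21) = -5.02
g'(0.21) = -25.24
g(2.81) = -12.87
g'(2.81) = 1.77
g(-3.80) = 4.32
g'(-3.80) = -1.54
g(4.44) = -13.07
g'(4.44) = -0.99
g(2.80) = -12.89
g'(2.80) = 1.82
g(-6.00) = 7.81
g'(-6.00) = -1.62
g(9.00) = -19.62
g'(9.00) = -1.61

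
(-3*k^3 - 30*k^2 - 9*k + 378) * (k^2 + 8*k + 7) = -3*k^5 - 54*k^4 - 270*k^3 + 96*k^2 + 2961*k + 2646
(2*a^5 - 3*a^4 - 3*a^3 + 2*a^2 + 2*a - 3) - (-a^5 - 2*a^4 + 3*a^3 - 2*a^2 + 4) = 3*a^5 - a^4 - 6*a^3 + 4*a^2 + 2*a - 7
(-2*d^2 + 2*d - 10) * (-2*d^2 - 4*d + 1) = 4*d^4 + 4*d^3 + 10*d^2 + 42*d - 10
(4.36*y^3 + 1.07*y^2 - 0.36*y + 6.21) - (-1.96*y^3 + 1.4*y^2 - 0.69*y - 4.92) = 6.32*y^3 - 0.33*y^2 + 0.33*y + 11.13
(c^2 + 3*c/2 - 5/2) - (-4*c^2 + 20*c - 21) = 5*c^2 - 37*c/2 + 37/2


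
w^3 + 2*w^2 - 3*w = w*(w - 1)*(w + 3)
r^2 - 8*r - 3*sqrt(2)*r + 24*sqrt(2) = (r - 8)*(r - 3*sqrt(2))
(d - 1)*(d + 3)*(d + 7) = d^3 + 9*d^2 + 11*d - 21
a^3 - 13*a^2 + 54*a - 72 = (a - 6)*(a - 4)*(a - 3)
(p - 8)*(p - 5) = p^2 - 13*p + 40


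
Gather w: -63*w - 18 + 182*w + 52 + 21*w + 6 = 140*w + 40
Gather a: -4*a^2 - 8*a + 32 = -4*a^2 - 8*a + 32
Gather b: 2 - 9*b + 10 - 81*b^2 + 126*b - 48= -81*b^2 + 117*b - 36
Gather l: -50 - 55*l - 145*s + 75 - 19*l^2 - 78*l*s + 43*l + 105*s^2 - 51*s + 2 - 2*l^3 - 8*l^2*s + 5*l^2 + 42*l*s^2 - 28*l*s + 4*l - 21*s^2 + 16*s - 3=-2*l^3 + l^2*(-8*s - 14) + l*(42*s^2 - 106*s - 8) + 84*s^2 - 180*s + 24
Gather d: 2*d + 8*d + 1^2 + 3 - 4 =10*d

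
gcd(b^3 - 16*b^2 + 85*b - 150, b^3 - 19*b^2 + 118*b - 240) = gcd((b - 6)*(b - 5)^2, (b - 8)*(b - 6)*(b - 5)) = b^2 - 11*b + 30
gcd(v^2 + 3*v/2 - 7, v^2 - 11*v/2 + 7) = v - 2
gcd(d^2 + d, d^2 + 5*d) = d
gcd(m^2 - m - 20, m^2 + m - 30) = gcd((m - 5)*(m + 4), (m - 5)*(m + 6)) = m - 5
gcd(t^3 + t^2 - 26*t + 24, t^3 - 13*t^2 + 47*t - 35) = t - 1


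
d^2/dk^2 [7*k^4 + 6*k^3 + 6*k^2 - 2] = 84*k^2 + 36*k + 12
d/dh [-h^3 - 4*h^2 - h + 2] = -3*h^2 - 8*h - 1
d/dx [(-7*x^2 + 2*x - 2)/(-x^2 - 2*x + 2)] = 16*x*(x - 2)/(x^4 + 4*x^3 - 8*x + 4)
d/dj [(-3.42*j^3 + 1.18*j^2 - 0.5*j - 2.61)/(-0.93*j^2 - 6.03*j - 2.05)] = (3.1806*j^4 + 41.2452*j^3 + 13.4526*j^2 - 9.6926*j - 14.7133)/(0.8649*j^4 + 11.2158*j^3 + 40.1739*j^2 + 24.723*j + 4.2025)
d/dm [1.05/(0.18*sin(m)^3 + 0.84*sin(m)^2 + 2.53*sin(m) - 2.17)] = (-1.764*sin(m) + 0.2835*cos(2*m) - 2.94)*cos(m)/(0.18*sin(m)^3 + 0.84*sin(m)^2 + 2.53*sin(m) - 2.17)^2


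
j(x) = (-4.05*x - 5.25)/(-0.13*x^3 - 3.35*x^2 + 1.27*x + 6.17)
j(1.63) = 9.69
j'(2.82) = -0.68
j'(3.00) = -0.52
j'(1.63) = -81.30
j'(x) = (-4.05*x - 5.25)*(0.39*x^2 + 6.7*x - 1.27)/(-0.13*x^3 - 3.35*x^2 + 1.27*x + 6.17)^2 - 4.05/(-0.13*x^3 - 3.35*x^2 + 1.27*x + 6.17)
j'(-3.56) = -0.04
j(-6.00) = -0.20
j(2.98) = 0.75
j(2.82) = 0.84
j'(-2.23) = -0.04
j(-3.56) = -0.26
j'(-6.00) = -0.02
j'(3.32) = -0.35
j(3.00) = 0.73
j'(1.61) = -117.15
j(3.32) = 0.60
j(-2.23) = -0.32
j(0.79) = -1.68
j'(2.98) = -0.54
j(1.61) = 11.64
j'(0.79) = -2.24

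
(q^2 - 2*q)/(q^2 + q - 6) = q/(q + 3)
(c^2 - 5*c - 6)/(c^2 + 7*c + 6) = (c - 6)/(c + 6)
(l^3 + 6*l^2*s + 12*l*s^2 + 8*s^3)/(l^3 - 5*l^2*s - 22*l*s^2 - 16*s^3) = (-l^2 - 4*l*s - 4*s^2)/(-l^2 + 7*l*s + 8*s^2)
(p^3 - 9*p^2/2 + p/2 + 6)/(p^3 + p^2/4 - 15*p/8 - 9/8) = 4*(p - 4)/(4*p + 3)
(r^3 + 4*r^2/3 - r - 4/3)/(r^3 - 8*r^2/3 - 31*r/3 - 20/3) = (r - 1)/(r - 5)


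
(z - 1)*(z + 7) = z^2 + 6*z - 7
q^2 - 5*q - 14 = (q - 7)*(q + 2)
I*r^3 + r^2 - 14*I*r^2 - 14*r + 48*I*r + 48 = (r - 8)*(r - 6)*(I*r + 1)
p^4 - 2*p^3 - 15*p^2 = p^2*(p - 5)*(p + 3)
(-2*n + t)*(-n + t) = 2*n^2 - 3*n*t + t^2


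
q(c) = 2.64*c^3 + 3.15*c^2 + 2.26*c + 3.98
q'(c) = 7.92*c^2 + 6.3*c + 2.26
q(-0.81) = 2.81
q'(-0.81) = 2.35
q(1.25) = 16.88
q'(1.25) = 22.51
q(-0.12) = 3.75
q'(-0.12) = 1.62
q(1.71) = 30.26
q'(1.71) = 36.19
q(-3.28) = -62.70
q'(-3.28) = 66.80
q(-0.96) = 2.38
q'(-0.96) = 3.51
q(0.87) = 10.07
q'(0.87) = 13.74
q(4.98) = 419.41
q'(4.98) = 230.05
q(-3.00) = -45.73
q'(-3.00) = 54.64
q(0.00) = 3.98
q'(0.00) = 2.26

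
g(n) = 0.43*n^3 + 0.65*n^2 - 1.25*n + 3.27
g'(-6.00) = 37.39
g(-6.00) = -58.71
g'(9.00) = 114.94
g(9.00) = 358.14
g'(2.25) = 8.21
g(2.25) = 8.65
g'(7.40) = 79.01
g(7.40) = 203.86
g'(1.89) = 5.82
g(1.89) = 6.13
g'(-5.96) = 36.82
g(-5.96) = -57.23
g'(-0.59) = -1.57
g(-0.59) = 4.15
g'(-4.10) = 15.10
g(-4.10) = -10.31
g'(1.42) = 3.20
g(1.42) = 4.04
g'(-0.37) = -1.55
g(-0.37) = 3.80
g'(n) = 1.29*n^2 + 1.3*n - 1.25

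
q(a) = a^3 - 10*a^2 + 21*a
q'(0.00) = 21.00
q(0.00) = 0.00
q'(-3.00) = 108.00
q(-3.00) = -180.00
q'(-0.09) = 22.82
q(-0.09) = -1.97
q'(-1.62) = 61.27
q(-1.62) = -64.52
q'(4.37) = -9.11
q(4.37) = -15.75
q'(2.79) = -11.45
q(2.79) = 2.47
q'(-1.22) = 49.87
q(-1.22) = -42.32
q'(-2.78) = 99.79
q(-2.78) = -157.15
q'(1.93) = -6.43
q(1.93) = 10.47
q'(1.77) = -5.00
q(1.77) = 11.39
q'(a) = 3*a^2 - 20*a + 21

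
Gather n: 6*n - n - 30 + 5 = 5*n - 25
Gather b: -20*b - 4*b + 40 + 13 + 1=54 - 24*b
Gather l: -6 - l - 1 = -l - 7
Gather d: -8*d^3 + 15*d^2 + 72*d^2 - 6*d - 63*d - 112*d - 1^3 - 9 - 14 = -8*d^3 + 87*d^2 - 181*d - 24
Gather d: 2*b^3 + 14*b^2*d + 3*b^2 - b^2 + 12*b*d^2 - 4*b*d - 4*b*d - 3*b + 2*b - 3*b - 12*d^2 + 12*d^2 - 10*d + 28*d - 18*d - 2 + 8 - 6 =2*b^3 + 2*b^2 + 12*b*d^2 - 4*b + d*(14*b^2 - 8*b)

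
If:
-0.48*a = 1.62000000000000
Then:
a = -3.38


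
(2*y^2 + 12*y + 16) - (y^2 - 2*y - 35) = y^2 + 14*y + 51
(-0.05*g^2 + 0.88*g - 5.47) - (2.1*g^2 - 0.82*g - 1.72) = -2.15*g^2 + 1.7*g - 3.75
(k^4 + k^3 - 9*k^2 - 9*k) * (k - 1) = k^5 - 10*k^3 + 9*k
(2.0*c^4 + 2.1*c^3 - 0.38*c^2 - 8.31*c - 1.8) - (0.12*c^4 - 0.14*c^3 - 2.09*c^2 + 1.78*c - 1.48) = 1.88*c^4 + 2.24*c^3 + 1.71*c^2 - 10.09*c - 0.32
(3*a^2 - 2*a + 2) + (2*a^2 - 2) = 5*a^2 - 2*a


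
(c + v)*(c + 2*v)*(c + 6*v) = c^3 + 9*c^2*v + 20*c*v^2 + 12*v^3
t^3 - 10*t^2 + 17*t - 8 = (t - 8)*(t - 1)^2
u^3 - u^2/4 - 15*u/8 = u*(u - 3/2)*(u + 5/4)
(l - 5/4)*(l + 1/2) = l^2 - 3*l/4 - 5/8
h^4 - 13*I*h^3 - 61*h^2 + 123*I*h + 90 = (h - 5*I)*(h - 3*I)^2*(h - 2*I)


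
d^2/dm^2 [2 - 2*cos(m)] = 2*cos(m)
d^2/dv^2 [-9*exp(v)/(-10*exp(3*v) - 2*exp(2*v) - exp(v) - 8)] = 9*(2*(30*exp(2*v) + 4*exp(v) + 1)^2*exp(2*v) - (150*exp(2*v) + 16*exp(v) + 3)*(10*exp(3*v) + 2*exp(2*v) + exp(v) + 8)*exp(v) + (10*exp(3*v) + 2*exp(2*v) + exp(v) + 8)^2)*exp(v)/(10*exp(3*v) + 2*exp(2*v) + exp(v) + 8)^3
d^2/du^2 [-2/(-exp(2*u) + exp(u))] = -(2*(exp(u) - 1)*(4*exp(u) - 1) - 4*(2*exp(u) - 1)^2)*exp(-u)/(exp(u) - 1)^3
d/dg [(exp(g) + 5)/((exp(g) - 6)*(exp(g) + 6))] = (-exp(2*g) - 10*exp(g) - 36)*exp(g)/(exp(4*g) - 72*exp(2*g) + 1296)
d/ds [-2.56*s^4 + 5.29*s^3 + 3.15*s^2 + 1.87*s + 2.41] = -10.24*s^3 + 15.87*s^2 + 6.3*s + 1.87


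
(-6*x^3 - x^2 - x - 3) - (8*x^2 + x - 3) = -6*x^3 - 9*x^2 - 2*x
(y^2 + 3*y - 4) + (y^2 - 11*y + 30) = 2*y^2 - 8*y + 26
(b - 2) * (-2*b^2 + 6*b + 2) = -2*b^3 + 10*b^2 - 10*b - 4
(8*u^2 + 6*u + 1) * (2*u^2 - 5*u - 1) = 16*u^4 - 28*u^3 - 36*u^2 - 11*u - 1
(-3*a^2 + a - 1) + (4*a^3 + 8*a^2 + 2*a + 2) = 4*a^3 + 5*a^2 + 3*a + 1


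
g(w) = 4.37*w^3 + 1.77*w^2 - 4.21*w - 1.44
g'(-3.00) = 103.16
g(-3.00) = -90.87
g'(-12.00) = 1841.15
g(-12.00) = -7247.40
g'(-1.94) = 38.26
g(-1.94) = -18.52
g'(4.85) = 321.34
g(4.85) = 518.32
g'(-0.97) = 4.69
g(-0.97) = 0.32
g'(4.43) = 268.75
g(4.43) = 394.57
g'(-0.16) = -4.44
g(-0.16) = -0.74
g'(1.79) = 44.13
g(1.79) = 21.76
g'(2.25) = 70.12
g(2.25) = 47.83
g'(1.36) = 24.85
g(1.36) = 7.10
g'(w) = 13.11*w^2 + 3.54*w - 4.21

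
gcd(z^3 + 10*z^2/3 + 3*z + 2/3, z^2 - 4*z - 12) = z + 2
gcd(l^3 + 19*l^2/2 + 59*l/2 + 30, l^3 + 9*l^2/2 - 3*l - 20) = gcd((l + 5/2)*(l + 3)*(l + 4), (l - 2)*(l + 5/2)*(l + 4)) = l^2 + 13*l/2 + 10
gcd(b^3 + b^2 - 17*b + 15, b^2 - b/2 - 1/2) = b - 1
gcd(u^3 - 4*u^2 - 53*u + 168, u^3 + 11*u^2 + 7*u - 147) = u^2 + 4*u - 21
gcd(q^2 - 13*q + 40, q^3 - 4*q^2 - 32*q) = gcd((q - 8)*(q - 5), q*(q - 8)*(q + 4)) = q - 8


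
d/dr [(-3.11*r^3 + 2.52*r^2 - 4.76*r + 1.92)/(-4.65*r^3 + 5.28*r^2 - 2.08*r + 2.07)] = (-4.70280000000001*r^4 - 31.3304*r^3 + 27.3621*r^2 - 9.8424*r - 5.8596)/(21.6225*r^6 - 49.104*r^5 + 47.2224*r^4 - 41.2158*r^3 + 26.1856*r^2 - 8.6112*r + 4.2849)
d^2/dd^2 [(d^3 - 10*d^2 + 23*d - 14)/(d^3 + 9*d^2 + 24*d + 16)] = 2*(-19*d^4 + 149*d^3 + 273*d^2 - 553*d - 1090)/(d^7 + 19*d^6 + 147*d^5 + 593*d^4 + 1328*d^3 + 1632*d^2 + 1024*d + 256)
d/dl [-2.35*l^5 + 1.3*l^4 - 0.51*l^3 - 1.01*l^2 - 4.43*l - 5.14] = -11.75*l^4 + 5.2*l^3 - 1.53*l^2 - 2.02*l - 4.43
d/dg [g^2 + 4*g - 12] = 2*g + 4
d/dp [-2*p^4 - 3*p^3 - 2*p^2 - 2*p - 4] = -8*p^3 - 9*p^2 - 4*p - 2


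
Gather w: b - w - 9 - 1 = b - w - 10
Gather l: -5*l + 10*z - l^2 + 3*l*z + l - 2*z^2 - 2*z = -l^2 + l*(3*z - 4) - 2*z^2 + 8*z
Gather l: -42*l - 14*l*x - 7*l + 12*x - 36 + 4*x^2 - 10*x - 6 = l*(-14*x - 49) + 4*x^2 + 2*x - 42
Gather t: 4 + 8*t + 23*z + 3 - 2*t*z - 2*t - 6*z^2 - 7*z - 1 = t*(6 - 2*z) - 6*z^2 + 16*z + 6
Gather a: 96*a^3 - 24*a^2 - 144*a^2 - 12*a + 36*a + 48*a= 96*a^3 - 168*a^2 + 72*a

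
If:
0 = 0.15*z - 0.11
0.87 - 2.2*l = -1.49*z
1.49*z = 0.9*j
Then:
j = 1.21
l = 0.89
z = 0.73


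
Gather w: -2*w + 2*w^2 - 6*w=2*w^2 - 8*w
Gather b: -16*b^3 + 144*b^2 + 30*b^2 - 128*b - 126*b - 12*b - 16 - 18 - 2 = -16*b^3 + 174*b^2 - 266*b - 36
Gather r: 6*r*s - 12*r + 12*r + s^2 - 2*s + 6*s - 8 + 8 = 6*r*s + s^2 + 4*s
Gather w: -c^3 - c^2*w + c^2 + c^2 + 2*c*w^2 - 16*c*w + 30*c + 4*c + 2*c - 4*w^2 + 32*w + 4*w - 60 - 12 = -c^3 + 2*c^2 + 36*c + w^2*(2*c - 4) + w*(-c^2 - 16*c + 36) - 72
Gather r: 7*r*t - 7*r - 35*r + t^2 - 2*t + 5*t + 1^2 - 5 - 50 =r*(7*t - 42) + t^2 + 3*t - 54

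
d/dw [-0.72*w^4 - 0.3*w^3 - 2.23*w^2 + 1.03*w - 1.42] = -2.88*w^3 - 0.9*w^2 - 4.46*w + 1.03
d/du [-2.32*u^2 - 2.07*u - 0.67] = -4.64*u - 2.07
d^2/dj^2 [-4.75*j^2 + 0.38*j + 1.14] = -9.50000000000000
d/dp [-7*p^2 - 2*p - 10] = -14*p - 2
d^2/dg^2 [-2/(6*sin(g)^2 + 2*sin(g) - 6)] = (36*sin(g)^4 + 9*sin(g)^3 - 17*sin(g)^2 - 15*sin(g) - 20)/(sin(g) - 3*cos(g)^2)^3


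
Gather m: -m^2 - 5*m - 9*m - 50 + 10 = -m^2 - 14*m - 40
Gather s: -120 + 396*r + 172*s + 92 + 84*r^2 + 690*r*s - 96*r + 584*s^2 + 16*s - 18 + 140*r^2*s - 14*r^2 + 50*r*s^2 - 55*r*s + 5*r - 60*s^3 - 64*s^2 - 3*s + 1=70*r^2 + 305*r - 60*s^3 + s^2*(50*r + 520) + s*(140*r^2 + 635*r + 185) - 45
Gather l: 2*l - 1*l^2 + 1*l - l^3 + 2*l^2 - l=-l^3 + l^2 + 2*l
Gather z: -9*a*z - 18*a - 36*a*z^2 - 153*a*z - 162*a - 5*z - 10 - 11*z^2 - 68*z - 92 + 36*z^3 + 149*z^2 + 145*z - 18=-180*a + 36*z^3 + z^2*(138 - 36*a) + z*(72 - 162*a) - 120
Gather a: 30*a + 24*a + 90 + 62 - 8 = 54*a + 144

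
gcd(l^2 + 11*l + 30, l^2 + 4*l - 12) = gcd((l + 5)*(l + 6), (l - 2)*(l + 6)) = l + 6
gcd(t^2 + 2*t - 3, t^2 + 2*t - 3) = t^2 + 2*t - 3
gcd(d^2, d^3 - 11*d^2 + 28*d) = d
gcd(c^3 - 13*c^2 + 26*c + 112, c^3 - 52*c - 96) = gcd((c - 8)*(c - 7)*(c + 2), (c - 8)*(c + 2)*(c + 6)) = c^2 - 6*c - 16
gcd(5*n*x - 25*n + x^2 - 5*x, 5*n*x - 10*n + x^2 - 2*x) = 5*n + x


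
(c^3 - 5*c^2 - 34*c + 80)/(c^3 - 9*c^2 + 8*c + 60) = (c^3 - 5*c^2 - 34*c + 80)/(c^3 - 9*c^2 + 8*c + 60)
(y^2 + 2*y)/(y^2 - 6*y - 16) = y/(y - 8)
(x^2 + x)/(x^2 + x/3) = 3*(x + 1)/(3*x + 1)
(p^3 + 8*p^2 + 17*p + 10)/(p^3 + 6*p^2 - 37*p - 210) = (p^2 + 3*p + 2)/(p^2 + p - 42)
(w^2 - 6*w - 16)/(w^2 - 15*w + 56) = (w + 2)/(w - 7)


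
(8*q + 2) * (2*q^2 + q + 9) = 16*q^3 + 12*q^2 + 74*q + 18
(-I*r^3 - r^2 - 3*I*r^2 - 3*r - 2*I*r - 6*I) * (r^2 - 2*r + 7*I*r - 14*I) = -I*r^5 + 6*r^4 - I*r^4 + 6*r^3 - 3*I*r^3 - 22*r^2 - 9*I*r^2 + 14*r + 54*I*r - 84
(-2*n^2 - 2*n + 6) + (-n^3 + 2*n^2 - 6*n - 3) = -n^3 - 8*n + 3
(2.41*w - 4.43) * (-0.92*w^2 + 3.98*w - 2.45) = -2.2172*w^3 + 13.6674*w^2 - 23.5359*w + 10.8535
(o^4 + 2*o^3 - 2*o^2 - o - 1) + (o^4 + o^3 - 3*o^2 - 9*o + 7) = 2*o^4 + 3*o^3 - 5*o^2 - 10*o + 6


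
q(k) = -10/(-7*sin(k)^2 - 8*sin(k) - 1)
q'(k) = -10*(14*sin(k)*cos(k) + 8*cos(k))/(-7*sin(k)^2 - 8*sin(k) - 1)^2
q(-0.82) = -9.03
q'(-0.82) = 12.44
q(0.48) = 1.62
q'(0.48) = -3.35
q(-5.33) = 0.82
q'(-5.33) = -0.76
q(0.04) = 7.51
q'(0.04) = -48.27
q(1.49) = 0.63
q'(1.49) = -0.07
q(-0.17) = -65.32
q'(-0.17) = -2367.90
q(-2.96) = -46.20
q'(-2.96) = 1148.53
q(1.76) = 0.64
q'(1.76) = 0.17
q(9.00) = 1.82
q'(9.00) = 4.17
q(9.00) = 1.82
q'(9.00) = 4.17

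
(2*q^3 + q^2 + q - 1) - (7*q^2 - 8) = 2*q^3 - 6*q^2 + q + 7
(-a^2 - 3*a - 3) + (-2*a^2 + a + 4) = -3*a^2 - 2*a + 1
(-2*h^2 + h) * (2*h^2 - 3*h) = -4*h^4 + 8*h^3 - 3*h^2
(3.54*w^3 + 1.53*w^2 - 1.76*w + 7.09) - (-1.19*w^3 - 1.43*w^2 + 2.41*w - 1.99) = 4.73*w^3 + 2.96*w^2 - 4.17*w + 9.08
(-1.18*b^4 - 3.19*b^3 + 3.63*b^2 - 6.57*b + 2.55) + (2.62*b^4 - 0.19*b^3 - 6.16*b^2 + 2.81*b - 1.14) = 1.44*b^4 - 3.38*b^3 - 2.53*b^2 - 3.76*b + 1.41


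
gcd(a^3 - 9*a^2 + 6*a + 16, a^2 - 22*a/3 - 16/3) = a - 8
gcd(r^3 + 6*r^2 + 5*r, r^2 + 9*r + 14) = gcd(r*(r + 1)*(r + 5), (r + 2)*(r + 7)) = 1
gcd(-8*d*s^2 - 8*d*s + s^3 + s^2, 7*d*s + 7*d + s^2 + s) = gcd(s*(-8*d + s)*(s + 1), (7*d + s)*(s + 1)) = s + 1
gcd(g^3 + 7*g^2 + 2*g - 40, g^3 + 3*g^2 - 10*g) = g^2 + 3*g - 10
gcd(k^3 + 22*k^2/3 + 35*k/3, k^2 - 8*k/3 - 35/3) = k + 7/3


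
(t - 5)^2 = t^2 - 10*t + 25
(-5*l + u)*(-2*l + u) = 10*l^2 - 7*l*u + u^2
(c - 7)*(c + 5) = c^2 - 2*c - 35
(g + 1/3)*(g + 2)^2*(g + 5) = g^4 + 28*g^3/3 + 27*g^2 + 28*g + 20/3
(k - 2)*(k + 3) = k^2 + k - 6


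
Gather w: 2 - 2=0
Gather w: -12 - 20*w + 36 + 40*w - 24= 20*w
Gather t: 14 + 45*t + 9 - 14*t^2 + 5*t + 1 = -14*t^2 + 50*t + 24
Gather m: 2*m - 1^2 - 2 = 2*m - 3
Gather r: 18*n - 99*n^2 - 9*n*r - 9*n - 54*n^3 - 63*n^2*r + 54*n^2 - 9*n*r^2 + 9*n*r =-54*n^3 - 63*n^2*r - 45*n^2 - 9*n*r^2 + 9*n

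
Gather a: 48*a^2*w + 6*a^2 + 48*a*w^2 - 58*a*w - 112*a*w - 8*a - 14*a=a^2*(48*w + 6) + a*(48*w^2 - 170*w - 22)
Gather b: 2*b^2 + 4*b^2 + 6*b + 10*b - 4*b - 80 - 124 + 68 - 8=6*b^2 + 12*b - 144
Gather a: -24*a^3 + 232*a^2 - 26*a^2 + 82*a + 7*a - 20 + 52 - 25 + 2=-24*a^3 + 206*a^2 + 89*a + 9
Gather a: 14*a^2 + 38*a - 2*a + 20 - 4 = 14*a^2 + 36*a + 16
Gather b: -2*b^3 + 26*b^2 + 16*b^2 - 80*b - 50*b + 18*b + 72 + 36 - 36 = -2*b^3 + 42*b^2 - 112*b + 72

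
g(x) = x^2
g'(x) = 2*x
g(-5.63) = 31.70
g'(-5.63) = -11.26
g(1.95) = 3.80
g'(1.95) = 3.90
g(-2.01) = 4.04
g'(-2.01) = -4.02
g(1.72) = 2.96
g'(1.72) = 3.44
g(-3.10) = 9.61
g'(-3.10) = -6.20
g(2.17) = 4.71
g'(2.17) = 4.34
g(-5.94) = 35.28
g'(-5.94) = -11.88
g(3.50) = 12.25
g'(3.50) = 7.00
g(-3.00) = 9.00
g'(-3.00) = -6.00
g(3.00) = 9.00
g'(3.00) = 6.00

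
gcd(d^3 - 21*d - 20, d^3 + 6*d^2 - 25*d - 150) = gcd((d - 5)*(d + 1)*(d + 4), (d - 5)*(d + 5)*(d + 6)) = d - 5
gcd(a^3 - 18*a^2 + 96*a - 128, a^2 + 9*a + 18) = 1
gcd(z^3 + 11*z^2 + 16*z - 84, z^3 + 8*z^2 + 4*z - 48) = z^2 + 4*z - 12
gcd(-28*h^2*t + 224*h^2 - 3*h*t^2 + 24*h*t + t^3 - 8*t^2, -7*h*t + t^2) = -7*h + t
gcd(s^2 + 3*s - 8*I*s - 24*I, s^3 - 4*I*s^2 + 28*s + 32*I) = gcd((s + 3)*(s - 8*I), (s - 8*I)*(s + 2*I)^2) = s - 8*I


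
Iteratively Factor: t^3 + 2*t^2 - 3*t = (t - 1)*(t^2 + 3*t) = (t - 1)*(t + 3)*(t)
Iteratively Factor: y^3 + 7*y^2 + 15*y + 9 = (y + 3)*(y^2 + 4*y + 3) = (y + 3)^2*(y + 1)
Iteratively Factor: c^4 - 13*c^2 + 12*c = (c + 4)*(c^3 - 4*c^2 + 3*c) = (c - 1)*(c + 4)*(c^2 - 3*c) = c*(c - 1)*(c + 4)*(c - 3)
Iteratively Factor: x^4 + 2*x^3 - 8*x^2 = (x)*(x^3 + 2*x^2 - 8*x) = x*(x + 4)*(x^2 - 2*x) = x^2*(x + 4)*(x - 2)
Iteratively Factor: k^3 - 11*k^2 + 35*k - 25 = (k - 1)*(k^2 - 10*k + 25) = (k - 5)*(k - 1)*(k - 5)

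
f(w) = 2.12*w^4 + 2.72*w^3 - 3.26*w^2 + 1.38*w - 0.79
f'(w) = 8.48*w^3 + 8.16*w^2 - 6.52*w + 1.38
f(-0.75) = -4.14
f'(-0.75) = 7.28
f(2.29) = 76.24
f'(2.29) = 131.08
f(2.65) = 135.14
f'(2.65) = 199.22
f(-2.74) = 34.49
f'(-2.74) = -93.93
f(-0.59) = -3.04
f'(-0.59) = 6.33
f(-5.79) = 1736.56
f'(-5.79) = -1333.32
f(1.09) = 3.36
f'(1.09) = 14.95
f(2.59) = 123.57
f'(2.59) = 186.56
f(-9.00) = 11649.17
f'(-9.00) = -5460.90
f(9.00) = 15639.77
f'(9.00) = 6785.58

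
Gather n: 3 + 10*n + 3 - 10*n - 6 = 0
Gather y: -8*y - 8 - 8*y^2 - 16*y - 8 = -8*y^2 - 24*y - 16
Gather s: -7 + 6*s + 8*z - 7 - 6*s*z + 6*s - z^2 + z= s*(12 - 6*z) - z^2 + 9*z - 14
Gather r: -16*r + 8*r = -8*r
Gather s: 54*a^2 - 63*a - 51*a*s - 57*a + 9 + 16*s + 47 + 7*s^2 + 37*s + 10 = 54*a^2 - 120*a + 7*s^2 + s*(53 - 51*a) + 66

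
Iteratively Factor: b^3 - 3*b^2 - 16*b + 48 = (b - 4)*(b^2 + b - 12) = (b - 4)*(b - 3)*(b + 4)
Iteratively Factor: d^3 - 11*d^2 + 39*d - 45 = (d - 3)*(d^2 - 8*d + 15) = (d - 5)*(d - 3)*(d - 3)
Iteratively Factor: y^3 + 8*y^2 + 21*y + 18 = (y + 2)*(y^2 + 6*y + 9) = (y + 2)*(y + 3)*(y + 3)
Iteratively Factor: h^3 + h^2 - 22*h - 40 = (h + 4)*(h^2 - 3*h - 10) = (h - 5)*(h + 4)*(h + 2)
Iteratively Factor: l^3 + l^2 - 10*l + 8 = (l + 4)*(l^2 - 3*l + 2) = (l - 2)*(l + 4)*(l - 1)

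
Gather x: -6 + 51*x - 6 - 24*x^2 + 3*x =-24*x^2 + 54*x - 12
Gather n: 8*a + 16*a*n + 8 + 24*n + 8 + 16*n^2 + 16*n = 8*a + 16*n^2 + n*(16*a + 40) + 16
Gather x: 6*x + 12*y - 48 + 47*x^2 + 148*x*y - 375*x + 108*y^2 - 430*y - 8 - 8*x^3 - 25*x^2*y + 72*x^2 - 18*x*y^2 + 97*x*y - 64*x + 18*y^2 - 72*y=-8*x^3 + x^2*(119 - 25*y) + x*(-18*y^2 + 245*y - 433) + 126*y^2 - 490*y - 56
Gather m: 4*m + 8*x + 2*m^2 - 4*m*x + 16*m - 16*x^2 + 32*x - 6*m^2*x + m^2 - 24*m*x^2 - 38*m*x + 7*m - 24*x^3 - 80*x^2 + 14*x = m^2*(3 - 6*x) + m*(-24*x^2 - 42*x + 27) - 24*x^3 - 96*x^2 + 54*x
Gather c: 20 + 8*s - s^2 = -s^2 + 8*s + 20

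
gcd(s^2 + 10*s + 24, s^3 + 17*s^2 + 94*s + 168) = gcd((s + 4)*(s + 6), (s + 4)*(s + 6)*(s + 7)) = s^2 + 10*s + 24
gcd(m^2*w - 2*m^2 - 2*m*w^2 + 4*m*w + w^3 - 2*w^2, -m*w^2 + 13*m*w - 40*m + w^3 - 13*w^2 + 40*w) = -m + w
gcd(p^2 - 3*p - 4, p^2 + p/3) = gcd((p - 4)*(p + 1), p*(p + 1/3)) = 1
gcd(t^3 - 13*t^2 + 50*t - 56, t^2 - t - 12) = t - 4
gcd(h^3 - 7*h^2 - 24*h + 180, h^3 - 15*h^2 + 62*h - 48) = h - 6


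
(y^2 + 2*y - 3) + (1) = y^2 + 2*y - 2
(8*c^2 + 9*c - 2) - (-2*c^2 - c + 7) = 10*c^2 + 10*c - 9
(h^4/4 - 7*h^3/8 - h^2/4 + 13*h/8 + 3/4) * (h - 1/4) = h^5/4 - 15*h^4/16 - h^3/32 + 27*h^2/16 + 11*h/32 - 3/16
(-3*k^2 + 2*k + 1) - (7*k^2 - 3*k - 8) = -10*k^2 + 5*k + 9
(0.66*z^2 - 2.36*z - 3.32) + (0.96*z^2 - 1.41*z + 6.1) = 1.62*z^2 - 3.77*z + 2.78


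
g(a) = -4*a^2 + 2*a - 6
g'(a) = 2 - 8*a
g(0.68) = -6.49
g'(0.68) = -3.44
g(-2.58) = -37.79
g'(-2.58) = 22.64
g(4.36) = -73.32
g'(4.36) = -32.88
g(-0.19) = -6.52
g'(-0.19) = 3.52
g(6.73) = -173.71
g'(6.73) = -51.84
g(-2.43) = -34.48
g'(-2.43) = 21.44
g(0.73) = -6.67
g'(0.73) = -3.84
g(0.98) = -7.88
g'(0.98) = -5.84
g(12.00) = -558.00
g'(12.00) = -94.00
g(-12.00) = -606.00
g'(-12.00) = 98.00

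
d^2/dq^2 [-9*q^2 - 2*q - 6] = -18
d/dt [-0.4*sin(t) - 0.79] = -0.4*cos(t)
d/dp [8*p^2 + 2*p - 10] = 16*p + 2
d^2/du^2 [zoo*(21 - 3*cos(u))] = zoo*cos(u)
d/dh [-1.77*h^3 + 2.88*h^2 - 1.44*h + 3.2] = -5.31*h^2 + 5.76*h - 1.44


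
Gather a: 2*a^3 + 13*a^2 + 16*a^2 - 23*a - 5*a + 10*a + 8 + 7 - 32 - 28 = 2*a^3 + 29*a^2 - 18*a - 45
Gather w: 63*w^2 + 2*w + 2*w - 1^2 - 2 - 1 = 63*w^2 + 4*w - 4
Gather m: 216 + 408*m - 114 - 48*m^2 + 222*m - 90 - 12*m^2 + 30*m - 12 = -60*m^2 + 660*m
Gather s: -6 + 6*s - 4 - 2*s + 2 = 4*s - 8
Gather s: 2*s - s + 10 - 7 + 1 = s + 4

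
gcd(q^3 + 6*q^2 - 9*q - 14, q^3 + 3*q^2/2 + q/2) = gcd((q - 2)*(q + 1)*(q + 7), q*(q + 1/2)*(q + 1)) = q + 1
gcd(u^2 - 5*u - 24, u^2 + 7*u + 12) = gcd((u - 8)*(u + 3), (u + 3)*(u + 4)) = u + 3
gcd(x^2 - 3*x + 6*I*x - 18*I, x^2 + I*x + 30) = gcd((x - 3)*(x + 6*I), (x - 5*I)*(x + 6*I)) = x + 6*I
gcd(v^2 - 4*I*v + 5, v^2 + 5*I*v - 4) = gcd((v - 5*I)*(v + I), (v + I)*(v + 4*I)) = v + I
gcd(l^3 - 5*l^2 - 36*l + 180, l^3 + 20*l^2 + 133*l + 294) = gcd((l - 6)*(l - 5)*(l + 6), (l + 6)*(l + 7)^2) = l + 6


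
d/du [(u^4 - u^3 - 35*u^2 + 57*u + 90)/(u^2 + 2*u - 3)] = (2*u^5 + 5*u^4 - 16*u^3 - 118*u^2 + 30*u - 351)/(u^4 + 4*u^3 - 2*u^2 - 12*u + 9)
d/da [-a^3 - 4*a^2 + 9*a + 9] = -3*a^2 - 8*a + 9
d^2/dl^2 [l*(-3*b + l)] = 2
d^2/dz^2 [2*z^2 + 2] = 4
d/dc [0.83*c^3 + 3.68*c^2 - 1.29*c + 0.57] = 2.49*c^2 + 7.36*c - 1.29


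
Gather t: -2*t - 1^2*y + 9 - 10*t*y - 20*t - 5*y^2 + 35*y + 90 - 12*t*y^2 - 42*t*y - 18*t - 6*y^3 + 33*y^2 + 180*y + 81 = t*(-12*y^2 - 52*y - 40) - 6*y^3 + 28*y^2 + 214*y + 180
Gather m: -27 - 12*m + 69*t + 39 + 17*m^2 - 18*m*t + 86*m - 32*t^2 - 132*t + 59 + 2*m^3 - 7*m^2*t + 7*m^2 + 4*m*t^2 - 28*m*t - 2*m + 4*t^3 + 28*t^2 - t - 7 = 2*m^3 + m^2*(24 - 7*t) + m*(4*t^2 - 46*t + 72) + 4*t^3 - 4*t^2 - 64*t + 64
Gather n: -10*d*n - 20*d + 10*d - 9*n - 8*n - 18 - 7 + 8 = -10*d + n*(-10*d - 17) - 17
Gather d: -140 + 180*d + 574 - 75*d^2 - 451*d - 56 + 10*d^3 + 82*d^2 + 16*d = 10*d^3 + 7*d^2 - 255*d + 378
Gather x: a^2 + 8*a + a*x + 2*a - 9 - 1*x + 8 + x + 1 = a^2 + a*x + 10*a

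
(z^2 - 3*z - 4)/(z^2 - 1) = (z - 4)/(z - 1)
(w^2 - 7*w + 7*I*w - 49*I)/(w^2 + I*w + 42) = (w - 7)/(w - 6*I)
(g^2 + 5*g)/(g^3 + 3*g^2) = (g + 5)/(g*(g + 3))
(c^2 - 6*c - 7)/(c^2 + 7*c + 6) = (c - 7)/(c + 6)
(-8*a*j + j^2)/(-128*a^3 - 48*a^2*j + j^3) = j/(16*a^2 + 8*a*j + j^2)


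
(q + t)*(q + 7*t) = q^2 + 8*q*t + 7*t^2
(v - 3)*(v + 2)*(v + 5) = v^3 + 4*v^2 - 11*v - 30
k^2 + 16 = (k - 4*I)*(k + 4*I)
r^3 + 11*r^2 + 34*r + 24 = (r + 1)*(r + 4)*(r + 6)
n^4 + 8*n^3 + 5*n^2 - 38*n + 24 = (n - 1)^2*(n + 4)*(n + 6)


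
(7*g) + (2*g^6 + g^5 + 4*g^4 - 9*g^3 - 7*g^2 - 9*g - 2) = 2*g^6 + g^5 + 4*g^4 - 9*g^3 - 7*g^2 - 2*g - 2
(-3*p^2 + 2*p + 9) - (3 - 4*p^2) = p^2 + 2*p + 6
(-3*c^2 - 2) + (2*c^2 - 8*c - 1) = -c^2 - 8*c - 3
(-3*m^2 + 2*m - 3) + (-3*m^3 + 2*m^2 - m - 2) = -3*m^3 - m^2 + m - 5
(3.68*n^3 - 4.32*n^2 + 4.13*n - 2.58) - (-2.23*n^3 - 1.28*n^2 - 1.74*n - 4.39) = 5.91*n^3 - 3.04*n^2 + 5.87*n + 1.81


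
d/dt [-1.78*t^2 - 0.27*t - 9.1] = -3.56*t - 0.27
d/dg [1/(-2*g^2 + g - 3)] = (4*g - 1)/(2*g^2 - g + 3)^2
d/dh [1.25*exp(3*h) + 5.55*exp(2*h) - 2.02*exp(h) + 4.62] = (3.75*exp(2*h) + 11.1*exp(h) - 2.02)*exp(h)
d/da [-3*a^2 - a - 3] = -6*a - 1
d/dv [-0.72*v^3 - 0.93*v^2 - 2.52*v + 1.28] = -2.16*v^2 - 1.86*v - 2.52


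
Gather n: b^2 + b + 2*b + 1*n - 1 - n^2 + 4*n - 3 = b^2 + 3*b - n^2 + 5*n - 4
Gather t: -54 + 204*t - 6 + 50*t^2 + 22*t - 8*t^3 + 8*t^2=-8*t^3 + 58*t^2 + 226*t - 60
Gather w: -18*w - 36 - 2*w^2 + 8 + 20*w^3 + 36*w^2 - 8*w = 20*w^3 + 34*w^2 - 26*w - 28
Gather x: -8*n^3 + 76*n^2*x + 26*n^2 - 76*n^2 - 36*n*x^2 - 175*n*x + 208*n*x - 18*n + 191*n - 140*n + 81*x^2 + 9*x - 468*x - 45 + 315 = -8*n^3 - 50*n^2 + 33*n + x^2*(81 - 36*n) + x*(76*n^2 + 33*n - 459) + 270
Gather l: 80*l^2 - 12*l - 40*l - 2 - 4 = 80*l^2 - 52*l - 6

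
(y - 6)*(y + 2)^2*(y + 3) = y^4 + y^3 - 26*y^2 - 84*y - 72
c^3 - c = c*(c - 1)*(c + 1)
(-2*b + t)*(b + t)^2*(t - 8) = -2*b^3*t + 16*b^3 - 3*b^2*t^2 + 24*b^2*t + t^4 - 8*t^3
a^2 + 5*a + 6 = (a + 2)*(a + 3)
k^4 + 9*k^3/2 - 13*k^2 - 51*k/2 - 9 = (k - 3)*(k + 1/2)*(k + 1)*(k + 6)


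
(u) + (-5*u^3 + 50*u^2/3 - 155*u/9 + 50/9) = -5*u^3 + 50*u^2/3 - 146*u/9 + 50/9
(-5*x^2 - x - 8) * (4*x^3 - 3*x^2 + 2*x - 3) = -20*x^5 + 11*x^4 - 39*x^3 + 37*x^2 - 13*x + 24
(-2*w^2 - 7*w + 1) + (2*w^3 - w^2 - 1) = 2*w^3 - 3*w^2 - 7*w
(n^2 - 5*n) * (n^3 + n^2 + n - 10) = n^5 - 4*n^4 - 4*n^3 - 15*n^2 + 50*n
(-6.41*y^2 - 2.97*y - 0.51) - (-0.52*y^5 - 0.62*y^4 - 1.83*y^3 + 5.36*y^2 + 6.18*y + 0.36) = 0.52*y^5 + 0.62*y^4 + 1.83*y^3 - 11.77*y^2 - 9.15*y - 0.87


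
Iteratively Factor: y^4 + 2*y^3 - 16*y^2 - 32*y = (y)*(y^3 + 2*y^2 - 16*y - 32) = y*(y + 2)*(y^2 - 16) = y*(y - 4)*(y + 2)*(y + 4)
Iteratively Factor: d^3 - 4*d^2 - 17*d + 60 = (d - 3)*(d^2 - d - 20) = (d - 5)*(d - 3)*(d + 4)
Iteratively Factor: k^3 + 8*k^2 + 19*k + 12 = (k + 4)*(k^2 + 4*k + 3) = (k + 3)*(k + 4)*(k + 1)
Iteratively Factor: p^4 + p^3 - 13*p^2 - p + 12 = (p + 1)*(p^3 - 13*p + 12) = (p + 1)*(p + 4)*(p^2 - 4*p + 3) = (p - 1)*(p + 1)*(p + 4)*(p - 3)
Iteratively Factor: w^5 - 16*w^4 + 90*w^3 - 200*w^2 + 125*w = (w - 5)*(w^4 - 11*w^3 + 35*w^2 - 25*w) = (w - 5)^2*(w^3 - 6*w^2 + 5*w) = (w - 5)^2*(w - 1)*(w^2 - 5*w) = (w - 5)^3*(w - 1)*(w)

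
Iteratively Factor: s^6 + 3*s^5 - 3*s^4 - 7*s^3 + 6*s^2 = (s + 2)*(s^5 + s^4 - 5*s^3 + 3*s^2) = s*(s + 2)*(s^4 + s^3 - 5*s^2 + 3*s) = s*(s + 2)*(s + 3)*(s^3 - 2*s^2 + s) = s*(s - 1)*(s + 2)*(s + 3)*(s^2 - s) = s^2*(s - 1)*(s + 2)*(s + 3)*(s - 1)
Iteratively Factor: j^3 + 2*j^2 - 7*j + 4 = (j - 1)*(j^2 + 3*j - 4) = (j - 1)*(j + 4)*(j - 1)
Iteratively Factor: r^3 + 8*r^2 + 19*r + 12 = (r + 3)*(r^2 + 5*r + 4) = (r + 1)*(r + 3)*(r + 4)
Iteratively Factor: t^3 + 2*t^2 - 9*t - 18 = (t - 3)*(t^2 + 5*t + 6) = (t - 3)*(t + 3)*(t + 2)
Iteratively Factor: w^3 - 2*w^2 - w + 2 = (w + 1)*(w^2 - 3*w + 2) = (w - 2)*(w + 1)*(w - 1)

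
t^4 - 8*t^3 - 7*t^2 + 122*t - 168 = (t - 7)*(t - 3)*(t - 2)*(t + 4)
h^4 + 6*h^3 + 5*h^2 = h^2*(h + 1)*(h + 5)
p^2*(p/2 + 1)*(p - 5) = p^4/2 - 3*p^3/2 - 5*p^2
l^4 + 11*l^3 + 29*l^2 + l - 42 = (l - 1)*(l + 2)*(l + 3)*(l + 7)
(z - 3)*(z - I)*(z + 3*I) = z^3 - 3*z^2 + 2*I*z^2 + 3*z - 6*I*z - 9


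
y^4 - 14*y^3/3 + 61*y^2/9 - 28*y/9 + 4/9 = (y - 2)^2*(y - 1/3)^2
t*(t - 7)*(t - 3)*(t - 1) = t^4 - 11*t^3 + 31*t^2 - 21*t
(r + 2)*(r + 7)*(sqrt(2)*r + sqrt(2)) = sqrt(2)*r^3 + 10*sqrt(2)*r^2 + 23*sqrt(2)*r + 14*sqrt(2)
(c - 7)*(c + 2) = c^2 - 5*c - 14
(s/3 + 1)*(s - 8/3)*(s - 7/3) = s^3/3 - 2*s^2/3 - 79*s/27 + 56/9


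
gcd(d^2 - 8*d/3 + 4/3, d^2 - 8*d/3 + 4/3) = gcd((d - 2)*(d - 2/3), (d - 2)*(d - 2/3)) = d^2 - 8*d/3 + 4/3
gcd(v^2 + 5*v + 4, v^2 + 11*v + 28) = v + 4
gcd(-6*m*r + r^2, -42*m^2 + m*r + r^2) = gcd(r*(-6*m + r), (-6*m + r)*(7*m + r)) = -6*m + r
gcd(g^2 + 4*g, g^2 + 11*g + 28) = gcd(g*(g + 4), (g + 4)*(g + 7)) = g + 4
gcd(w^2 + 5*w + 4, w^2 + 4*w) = w + 4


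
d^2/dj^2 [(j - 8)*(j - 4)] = 2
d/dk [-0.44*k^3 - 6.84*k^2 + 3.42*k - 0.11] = -1.32*k^2 - 13.68*k + 3.42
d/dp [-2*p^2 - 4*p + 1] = -4*p - 4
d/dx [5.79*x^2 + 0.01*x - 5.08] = 11.58*x + 0.01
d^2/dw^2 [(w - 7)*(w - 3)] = 2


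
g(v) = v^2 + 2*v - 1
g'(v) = 2*v + 2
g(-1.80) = -1.36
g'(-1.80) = -1.60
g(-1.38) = -1.86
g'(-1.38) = -0.76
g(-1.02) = -2.00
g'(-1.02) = -0.04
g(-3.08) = 2.33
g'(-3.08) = -4.16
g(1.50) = 4.25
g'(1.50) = 5.00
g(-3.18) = 2.75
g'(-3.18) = -4.36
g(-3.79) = 5.78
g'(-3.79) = -5.58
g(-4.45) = 9.90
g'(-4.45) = -6.90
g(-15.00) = 194.00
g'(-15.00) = -28.00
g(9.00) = 98.00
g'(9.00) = 20.00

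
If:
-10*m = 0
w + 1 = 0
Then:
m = 0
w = -1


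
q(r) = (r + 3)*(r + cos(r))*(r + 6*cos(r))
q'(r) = (1 - 6*sin(r))*(r + 3)*(r + cos(r)) + (1 - sin(r))*(r + 3)*(r + 6*cos(r)) + (r + cos(r))*(r + 6*cos(r))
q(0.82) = 28.20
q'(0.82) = -7.01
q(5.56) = 543.25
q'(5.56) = 475.01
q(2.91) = -33.53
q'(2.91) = -23.33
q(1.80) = 3.30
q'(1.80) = -35.82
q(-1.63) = 4.59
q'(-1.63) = -18.26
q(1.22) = 21.66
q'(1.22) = -24.61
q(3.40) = -37.39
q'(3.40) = 14.32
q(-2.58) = 11.02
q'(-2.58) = 15.27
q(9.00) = 342.96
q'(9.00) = -89.45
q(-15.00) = -3698.76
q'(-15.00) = 1622.54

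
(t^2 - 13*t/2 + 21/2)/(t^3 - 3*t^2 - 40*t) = (-2*t^2 + 13*t - 21)/(2*t*(-t^2 + 3*t + 40))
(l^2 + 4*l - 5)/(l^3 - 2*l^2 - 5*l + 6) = (l + 5)/(l^2 - l - 6)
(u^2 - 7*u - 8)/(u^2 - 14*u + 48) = (u + 1)/(u - 6)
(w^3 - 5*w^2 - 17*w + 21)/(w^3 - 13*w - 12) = (w^2 - 8*w + 7)/(w^2 - 3*w - 4)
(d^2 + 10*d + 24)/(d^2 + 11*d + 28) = (d + 6)/(d + 7)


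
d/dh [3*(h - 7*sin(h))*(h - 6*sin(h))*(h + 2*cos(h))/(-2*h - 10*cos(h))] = 3*(-(h - 7*sin(h))*(h - 6*sin(h))*(h + 2*cos(h))*(5*sin(h) - 1) + (h + 5*cos(h))*((h - 7*sin(h))*(h - 6*sin(h))*(2*sin(h) - 1) + (h - 7*sin(h))*(h + 2*cos(h))*(6*cos(h) - 1) + (h - 6*sin(h))*(h + 2*cos(h))*(7*cos(h) - 1)))/(2*(h + 5*cos(h))^2)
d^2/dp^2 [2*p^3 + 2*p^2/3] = 12*p + 4/3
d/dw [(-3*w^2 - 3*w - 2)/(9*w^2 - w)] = 2*(15*w^2 + 18*w - 1)/(w^2*(81*w^2 - 18*w + 1))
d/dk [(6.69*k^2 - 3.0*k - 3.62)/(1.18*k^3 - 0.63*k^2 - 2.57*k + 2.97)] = (-7.8942*k^4 + 7.08*k^3 - 6.2685*k^2 + 35.1774*k - 18.2134)/(1.3924*k^6 - 1.4868*k^5 - 5.6683*k^4 + 10.2474*k^3 + 2.8627*k^2 - 15.2658*k + 8.8209)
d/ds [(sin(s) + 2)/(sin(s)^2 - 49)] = (-4*sin(s) + cos(s)^2 - 50)*cos(s)/(sin(s)^2 - 49)^2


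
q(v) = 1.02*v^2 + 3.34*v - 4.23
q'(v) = 2.04*v + 3.34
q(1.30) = 1.84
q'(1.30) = 5.99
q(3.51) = 20.06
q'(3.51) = 10.50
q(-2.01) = -6.82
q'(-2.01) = -0.76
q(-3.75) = -2.41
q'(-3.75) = -4.31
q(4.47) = 31.08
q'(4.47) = 12.46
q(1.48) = 2.95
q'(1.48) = 6.36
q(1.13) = 0.85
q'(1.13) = 5.65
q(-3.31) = -4.11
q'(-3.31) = -3.41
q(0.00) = -4.23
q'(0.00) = 3.34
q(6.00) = 52.53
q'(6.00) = 15.58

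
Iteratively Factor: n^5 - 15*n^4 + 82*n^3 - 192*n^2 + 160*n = (n - 4)*(n^4 - 11*n^3 + 38*n^2 - 40*n) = n*(n - 4)*(n^3 - 11*n^2 + 38*n - 40) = n*(n - 4)*(n - 2)*(n^2 - 9*n + 20) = n*(n - 4)^2*(n - 2)*(n - 5)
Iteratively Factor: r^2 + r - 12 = (r - 3)*(r + 4)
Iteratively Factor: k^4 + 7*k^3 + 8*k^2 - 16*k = (k - 1)*(k^3 + 8*k^2 + 16*k) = (k - 1)*(k + 4)*(k^2 + 4*k) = (k - 1)*(k + 4)^2*(k)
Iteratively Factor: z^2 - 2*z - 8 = (z + 2)*(z - 4)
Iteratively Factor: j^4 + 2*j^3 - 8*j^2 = (j + 4)*(j^3 - 2*j^2) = j*(j + 4)*(j^2 - 2*j) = j*(j - 2)*(j + 4)*(j)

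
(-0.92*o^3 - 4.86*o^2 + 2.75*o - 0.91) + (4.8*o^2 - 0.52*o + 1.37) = -0.92*o^3 - 0.0600000000000005*o^2 + 2.23*o + 0.46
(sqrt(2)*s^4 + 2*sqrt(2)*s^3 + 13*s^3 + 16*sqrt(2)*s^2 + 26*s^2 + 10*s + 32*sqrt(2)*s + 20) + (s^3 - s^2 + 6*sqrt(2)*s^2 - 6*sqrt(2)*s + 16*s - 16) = sqrt(2)*s^4 + 2*sqrt(2)*s^3 + 14*s^3 + 25*s^2 + 22*sqrt(2)*s^2 + 26*s + 26*sqrt(2)*s + 4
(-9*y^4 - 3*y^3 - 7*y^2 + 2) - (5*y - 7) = -9*y^4 - 3*y^3 - 7*y^2 - 5*y + 9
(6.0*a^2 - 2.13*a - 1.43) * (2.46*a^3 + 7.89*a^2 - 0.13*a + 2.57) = 14.76*a^5 + 42.1002*a^4 - 21.1035*a^3 + 4.4142*a^2 - 5.2882*a - 3.6751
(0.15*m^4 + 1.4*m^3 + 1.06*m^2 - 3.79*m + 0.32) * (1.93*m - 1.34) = 0.2895*m^5 + 2.501*m^4 + 0.1698*m^3 - 8.7351*m^2 + 5.6962*m - 0.4288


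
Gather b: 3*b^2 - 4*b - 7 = 3*b^2 - 4*b - 7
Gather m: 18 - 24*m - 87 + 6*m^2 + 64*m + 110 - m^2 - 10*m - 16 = 5*m^2 + 30*m + 25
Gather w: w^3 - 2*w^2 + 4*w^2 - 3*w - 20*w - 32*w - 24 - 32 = w^3 + 2*w^2 - 55*w - 56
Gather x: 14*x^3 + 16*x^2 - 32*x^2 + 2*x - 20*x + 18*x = 14*x^3 - 16*x^2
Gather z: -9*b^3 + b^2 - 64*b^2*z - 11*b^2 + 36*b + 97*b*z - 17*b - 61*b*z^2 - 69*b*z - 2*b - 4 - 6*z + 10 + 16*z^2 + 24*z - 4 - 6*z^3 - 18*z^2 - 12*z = -9*b^3 - 10*b^2 + 17*b - 6*z^3 + z^2*(-61*b - 2) + z*(-64*b^2 + 28*b + 6) + 2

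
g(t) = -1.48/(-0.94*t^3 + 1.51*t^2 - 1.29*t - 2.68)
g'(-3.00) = -0.03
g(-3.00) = -0.04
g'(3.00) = -0.08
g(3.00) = 0.08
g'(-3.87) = -0.01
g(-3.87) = -0.02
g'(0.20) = -0.14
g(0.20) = 0.51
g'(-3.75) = -0.01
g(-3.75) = -0.02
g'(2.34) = -0.16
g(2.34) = 0.16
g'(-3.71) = -0.02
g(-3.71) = -0.02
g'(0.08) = -0.21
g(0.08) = 0.53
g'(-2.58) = -0.06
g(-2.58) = -0.06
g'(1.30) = -0.21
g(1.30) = 0.38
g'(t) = -1.48*(2.82*t^2 - 3.02*t + 1.29)/(-0.94*t^3 + 1.51*t^2 - 1.29*t - 2.68)^2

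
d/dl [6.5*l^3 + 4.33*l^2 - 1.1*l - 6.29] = 19.5*l^2 + 8.66*l - 1.1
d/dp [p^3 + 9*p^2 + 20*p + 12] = 3*p^2 + 18*p + 20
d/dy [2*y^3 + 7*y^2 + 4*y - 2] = 6*y^2 + 14*y + 4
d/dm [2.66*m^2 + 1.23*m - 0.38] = 5.32*m + 1.23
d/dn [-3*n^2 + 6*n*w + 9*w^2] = -6*n + 6*w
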